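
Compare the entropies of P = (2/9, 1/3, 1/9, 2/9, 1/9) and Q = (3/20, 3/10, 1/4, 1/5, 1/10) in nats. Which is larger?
Q

Computing entropies in nats:
H(P) = 1.5230
H(Q) = 1.5445

Distribution Q has higher entropy.

Intuition: The distribution closer to uniform (more spread out) has higher entropy.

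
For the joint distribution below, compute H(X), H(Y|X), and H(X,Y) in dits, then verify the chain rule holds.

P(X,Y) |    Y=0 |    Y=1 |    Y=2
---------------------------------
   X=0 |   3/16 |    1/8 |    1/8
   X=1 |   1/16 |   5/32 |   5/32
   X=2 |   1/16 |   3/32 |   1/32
H(X,Y) = 0.9079, H(X) = 0.4531, H(Y|X) = 0.4548 (all in dits)

Chain rule: H(X,Y) = H(X) + H(Y|X)

Left side — joint entropy directly:
H(X,Y) = -Σ p(x,y) log p(x,y) = 0.9079 dits

Right side — compute H(Y|X) from the conditional distributions:
P(X) = (7/16, 3/8, 3/16), so H(X) = 0.4531 dits
H(Y|X) = Σ_x P(X=x) · H(Y|X=x):
  P(Y|X=0) = (3/7, 2/7, 2/7), H(Y|X=0) = 0.4686, weight P(X=0) = 7/16
  P(Y|X=1) = (1/6, 5/12, 5/12), H(Y|X=1) = 0.4465, weight P(X=1) = 3/8
  P(Y|X=2) = (1/3, 1/2, 1/6), H(Y|X=2) = 0.4392, weight P(X=2) = 3/16
H(Y|X) = 0.4548 dits

H(X) + H(Y|X) = 0.4531 + 0.4548 = 0.9079 dits

Both sides equal 0.9079 dits. ✓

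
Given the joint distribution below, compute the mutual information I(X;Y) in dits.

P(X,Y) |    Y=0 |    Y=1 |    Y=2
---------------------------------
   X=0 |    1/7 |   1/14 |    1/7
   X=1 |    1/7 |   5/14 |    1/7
0.0272 dits

Mutual information: I(X;Y) = H(X) + H(Y) - H(X,Y)

Marginals:
P(X) = (5/14, 9/14), H(X) = 0.2831 dits
P(Y) = (2/7, 3/7, 2/7), H(Y) = 0.4686 dits

Joint entropy: H(X,Y) = 0.7245 dits

I(X;Y) = 0.2831 + 0.4686 - 0.7245 = 0.0272 dits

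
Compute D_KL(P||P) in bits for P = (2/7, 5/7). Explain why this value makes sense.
0.0000 bits

KL divergence satisfies the Gibbs inequality: D_KL(P||Q) ≥ 0 for all distributions P, Q.

D_KL(P||Q) = Σ p(x) log(p(x)/q(x))
Each term is p(x) × log_2(p(x)/p(x)) = p(x) × log_2(1) = 0, so the sum is 0.
D_KL(P||Q) = 0.0000 bits

When P = Q, the KL divergence is exactly 0, as there is no 'divergence' between identical distributions.

This non-negativity is a fundamental property: relative entropy cannot be negative because it measures how different Q is from P.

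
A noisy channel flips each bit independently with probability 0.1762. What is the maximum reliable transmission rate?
0.3283 bits

For a binary symmetric channel (BSC) with error probability p:
Capacity C = 1 - H(p) bits per symbol

where H(p) = -p log₂(p) - (1-p) log₂(1-p) is the binary entropy function.

H(0.1762) = 0.6717 bits
C = 1 - 0.6717 = 0.3283 bits per symbol

This means we can reliably transmit up to 0.3283 bits of information per channel use.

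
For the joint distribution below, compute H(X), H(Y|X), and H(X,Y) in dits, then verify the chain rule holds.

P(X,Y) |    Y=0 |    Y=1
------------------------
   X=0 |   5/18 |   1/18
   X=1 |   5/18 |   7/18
H(X,Y) = 0.5383, H(X) = 0.2764, H(Y|X) = 0.2619 (all in dits)

Chain rule: H(X,Y) = H(X) + H(Y|X)

Left side — joint entropy directly:
H(X,Y) = -Σ p(x,y) log p(x,y) = 0.5383 dits

Right side — compute H(Y|X) from the conditional distributions:
P(X) = (1/3, 2/3), so H(X) = 0.2764 dits
H(Y|X) = Σ_x P(X=x) · H(Y|X=x):
  P(Y|X=0) = (5/6, 1/6), H(Y|X=0) = 0.1957, weight P(X=0) = 1/3
  P(Y|X=1) = (5/12, 7/12), H(Y|X=1) = 0.2950, weight P(X=1) = 2/3
H(Y|X) = 0.2619 dits

H(X) + H(Y|X) = 0.2764 + 0.2619 = 0.5383 dits

Both sides equal 0.5383 dits. ✓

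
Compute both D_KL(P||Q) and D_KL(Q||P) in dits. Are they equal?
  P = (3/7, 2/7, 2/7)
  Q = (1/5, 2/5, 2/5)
D_KL(P||Q) = 0.0584, D_KL(Q||P) = 0.0507

KL divergence is not symmetric: D_KL(P||Q) ≠ D_KL(Q||P) in general.

D_KL(P||Q) = 0.0584 dits
D_KL(Q||P) = 0.0507 dits

No, they are not equal!

This asymmetry is why KL divergence is not a true distance metric.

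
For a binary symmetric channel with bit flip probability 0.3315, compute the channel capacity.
0.0835 bits

For a binary symmetric channel (BSC) with error probability p:
Capacity C = 1 - H(p) bits per symbol

where H(p) = -p log₂(p) - (1-p) log₂(1-p) is the binary entropy function.

H(0.3315) = 0.9165 bits
C = 1 - 0.9165 = 0.0835 bits per symbol

This means we can reliably transmit up to 0.0835 bits of information per channel use.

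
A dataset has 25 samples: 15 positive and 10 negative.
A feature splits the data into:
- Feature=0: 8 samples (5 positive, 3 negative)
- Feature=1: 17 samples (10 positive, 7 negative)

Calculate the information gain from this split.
0.0009 bits

Information Gain = H(Y) - H(Y|Feature)

Before split:
P(positive) = 15/25 = 0.6000
H(Y) = 0.9710 bits

After split:
Feature=0: H = 0.9544 bits (weight = 8/25)
Feature=1: H = 0.9774 bits (weight = 17/25)
H(Y|Feature) = (8/25)×0.9544 + (17/25)×0.9774 = 0.9701 bits

Information Gain = 0.9710 - 0.9701 = 0.0009 bits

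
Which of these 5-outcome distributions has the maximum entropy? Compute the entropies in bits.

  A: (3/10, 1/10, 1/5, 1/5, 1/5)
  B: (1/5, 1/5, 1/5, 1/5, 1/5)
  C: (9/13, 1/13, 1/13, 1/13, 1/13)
B

For a discrete distribution over n outcomes, entropy is maximized by the uniform distribution.

Computing entropies:
H(A) = 2.2464 bits
H(B) = 2.3219 bits
H(C) = 1.5059 bits

The uniform distribution (where all probabilities equal 1/5) achieves the maximum entropy of log_2(5) = 2.3219 bits.

Distribution B has the highest entropy.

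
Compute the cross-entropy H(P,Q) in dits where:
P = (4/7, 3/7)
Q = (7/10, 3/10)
0.3126 dits

Cross-entropy: H(P,Q) = -Σ p(x) log q(x)

Alternatively: H(P,Q) = H(P) + D_KL(P||Q)
H(P) = 0.2966 dits
D_KL(P||Q) = 0.0160 dits

H(P,Q) = 0.2966 + 0.0160 = 0.3126 dits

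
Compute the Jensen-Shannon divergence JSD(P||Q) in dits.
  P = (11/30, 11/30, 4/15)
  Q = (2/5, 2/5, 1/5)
0.0014 dits

Jensen-Shannon divergence is:
JSD(P||Q) = 0.5 × D_KL(P||M) + 0.5 × D_KL(Q||M)
where M = 0.5 × (P + Q) is the mixture distribution.

M = 0.5 × (11/30, 11/30, 4/15) + 0.5 × (2/5, 2/5, 1/5) = (0.383333, 0.383333, 7/30)

D_KL(P||M) = 0.0013 dits
D_KL(Q||M) = 0.0014 dits

JSD(P||Q) = 0.5 × 0.0013 + 0.5 × 0.0014 = 0.0014 dits

Unlike KL divergence, JSD is symmetric and bounded: 0 ≤ JSD ≤ log(2).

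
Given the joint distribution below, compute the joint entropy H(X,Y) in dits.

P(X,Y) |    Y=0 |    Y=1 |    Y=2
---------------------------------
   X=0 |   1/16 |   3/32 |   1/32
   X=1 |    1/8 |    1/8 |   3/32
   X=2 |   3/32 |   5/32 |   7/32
0.9076 dits

Joint entropy is H(X,Y) = -Σ_{x,y} p(x,y) log p(x,y).

Summing over all non-zero entries:
H(X,Y) = -[1/16·log_10(1/16) + 3/32·log_10(3/32) + 1/32·log_10(1/32) + 1/8·log_10(1/8) + 1/8·log_10(1/8) + 3/32·log_10(3/32) + 3/32·log_10(3/32) + 5/32·log_10(5/32) + 7/32·log_10(7/32)]
H(X,Y) = 0.9076 dits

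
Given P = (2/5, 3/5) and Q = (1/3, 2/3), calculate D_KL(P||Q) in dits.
0.0042 dits

KL divergence: D_KL(P||Q) = Σ p(x) log(p(x)/q(x))

Computing term by term:
  x=0: 2/5 × log_10[(2/5)/(1/3)] = 2/5 × 0.0792 = 0.0317
  x=1: 3/5 × log_10[(3/5)/(2/3)] = 3/5 × -0.0458 = -0.0275

D_KL(P||Q) = 0.0042 dits

Note: KL divergence is always non-negative and equals 0 iff P = Q.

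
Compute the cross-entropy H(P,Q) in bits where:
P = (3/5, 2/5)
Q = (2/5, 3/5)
1.0879 bits

Cross-entropy: H(P,Q) = -Σ p(x) log q(x)

Alternatively: H(P,Q) = H(P) + D_KL(P||Q)
H(P) = 0.9710 bits
D_KL(P||Q) = 0.1170 bits

H(P,Q) = 0.9710 + 0.1170 = 1.0879 bits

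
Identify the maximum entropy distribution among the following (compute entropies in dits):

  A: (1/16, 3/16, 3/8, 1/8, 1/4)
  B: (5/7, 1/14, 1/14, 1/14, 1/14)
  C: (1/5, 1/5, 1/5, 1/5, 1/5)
C

For a discrete distribution over n outcomes, entropy is maximized by the uniform distribution.

Computing entropies:
H(A) = 0.6347 dits
H(B) = 0.4318 dits
H(C) = 0.6990 dits

The uniform distribution (where all probabilities equal 1/5) achieves the maximum entropy of log_10(5) = 0.6990 dits.

Distribution C has the highest entropy.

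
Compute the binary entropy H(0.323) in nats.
0.6291 nats

The binary entropy function is:
H(p) = -p log(p) - (1-p) log(1-p)

H(0.323) = -0.323 × log_e(0.323) - 0.677 × log_e(0.677)
H(0.323) = 0.6291 nats

Note: Binary entropy is maximized at p=0.5 (H=1 bit) and minimized at p=0 or p=1 (H=0).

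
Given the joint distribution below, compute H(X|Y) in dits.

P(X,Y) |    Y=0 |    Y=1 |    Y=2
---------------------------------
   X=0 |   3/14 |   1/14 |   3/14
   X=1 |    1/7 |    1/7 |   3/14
0.2926 dits

Using the chain rule: H(X|Y) = H(X,Y) - H(Y)

First, compute H(X,Y) = 0.7534 dits

Marginal P(Y) = (5/14, 3/14, 3/7)
H(Y) = 0.4608 dits

H(X|Y) = H(X,Y) - H(Y) = 0.7534 - 0.4608 = 0.2926 dits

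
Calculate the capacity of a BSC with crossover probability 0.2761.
0.1499 bits

For a binary symmetric channel (BSC) with error probability p:
Capacity C = 1 - H(p) bits per symbol

where H(p) = -p log₂(p) - (1-p) log₂(1-p) is the binary entropy function.

H(0.2761) = 0.8501 bits
C = 1 - 0.8501 = 0.1499 bits per symbol

This means we can reliably transmit up to 0.1499 bits of information per channel use.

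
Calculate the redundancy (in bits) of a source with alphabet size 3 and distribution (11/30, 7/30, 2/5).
0.0356 bits

Redundancy measures how far a source is from maximum entropy:
R = H_max - H(X)

Maximum entropy for 3 symbols: H_max = log_2(3) = 1.5850 bits
Actual entropy: H(X) = 1.5494 bits
Redundancy: R = 1.5850 - 1.5494 = 0.0356 bits

This redundancy represents potential for compression: the source could be compressed by 0.0356 bits per symbol.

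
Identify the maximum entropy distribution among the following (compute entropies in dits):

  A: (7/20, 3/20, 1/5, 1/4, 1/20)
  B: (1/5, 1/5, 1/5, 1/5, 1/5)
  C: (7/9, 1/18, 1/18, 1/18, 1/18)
B

For a discrete distribution over n outcomes, entropy is maximized by the uniform distribution.

Computing entropies:
H(A) = 0.6385 dits
H(B) = 0.6990 dits
H(C) = 0.3638 dits

The uniform distribution (where all probabilities equal 1/5) achieves the maximum entropy of log_10(5) = 0.6990 dits.

Distribution B has the highest entropy.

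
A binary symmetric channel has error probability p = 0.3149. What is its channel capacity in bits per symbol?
0.1013 bits

For a binary symmetric channel (BSC) with error probability p:
Capacity C = 1 - H(p) bits per symbol

where H(p) = -p log₂(p) - (1-p) log₂(1-p) is the binary entropy function.

H(0.3149) = 0.8987 bits
C = 1 - 0.8987 = 0.1013 bits per symbol

This means we can reliably transmit up to 0.1013 bits of information per channel use.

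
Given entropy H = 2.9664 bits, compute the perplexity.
7.8158

Perplexity is 2^H (or exp(H) for natural log).

H = 2.9664 bits
Perplexity = 2^2.9664 = 7.8158

Interpretation: The model's uncertainty is equivalent to choosing uniformly among 7.8 options.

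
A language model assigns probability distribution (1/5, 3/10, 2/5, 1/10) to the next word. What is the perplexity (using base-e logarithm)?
3.5961

Perplexity is e^H (or exp(H) for natural log).

First, H = -Σ p log p = 1.2799 nats
Perplexity = e^1.2799 = 3.5961

Interpretation: The model's uncertainty is equivalent to choosing uniformly among 3.6 options.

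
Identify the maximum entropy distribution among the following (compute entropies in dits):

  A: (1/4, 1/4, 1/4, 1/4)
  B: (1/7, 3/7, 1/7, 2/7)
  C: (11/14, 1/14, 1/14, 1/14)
A

For a discrete distribution over n outcomes, entropy is maximized by the uniform distribution.

Computing entropies:
H(A) = 0.6021 dits
H(B) = 0.5546 dits
H(C) = 0.3279 dits

The uniform distribution (where all probabilities equal 1/4) achieves the maximum entropy of log_10(4) = 0.6021 dits.

Distribution A has the highest entropy.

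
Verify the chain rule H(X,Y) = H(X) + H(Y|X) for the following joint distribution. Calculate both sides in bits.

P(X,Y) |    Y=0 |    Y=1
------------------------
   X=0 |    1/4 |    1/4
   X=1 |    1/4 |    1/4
H(X,Y) = 2.0000, H(X) = 1.0000, H(Y|X) = 1.0000 (all in bits)

Chain rule: H(X,Y) = H(X) + H(Y|X)

Left side — joint entropy directly:
H(X,Y) = -Σ p(x,y) log p(x,y) = 2.0000 bits

Right side — compute H(Y|X) from the conditional distributions:
P(X) = (1/2, 1/2), so H(X) = 1.0000 bits
H(Y|X) = Σ_x P(X=x) · H(Y|X=x):
  P(Y|X=0) = (1/2, 1/2), H(Y|X=0) = 1.0000, weight P(X=0) = 1/2
  P(Y|X=1) = (1/2, 1/2), H(Y|X=1) = 1.0000, weight P(X=1) = 1/2
H(Y|X) = 1.0000 bits

H(X) + H(Y|X) = 1.0000 + 1.0000 = 2.0000 bits

Both sides equal 2.0000 bits. ✓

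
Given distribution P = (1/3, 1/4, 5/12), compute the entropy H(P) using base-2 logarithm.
1.5546 bits

Shannon entropy is H(X) = -Σ p(x) log p(x).

For P = (1/3, 1/4, 5/12):
H = -1/3 × log_2(1/3) -1/4 × log_2(1/4) -5/12 × log_2(5/12)
H = 1.5546 bits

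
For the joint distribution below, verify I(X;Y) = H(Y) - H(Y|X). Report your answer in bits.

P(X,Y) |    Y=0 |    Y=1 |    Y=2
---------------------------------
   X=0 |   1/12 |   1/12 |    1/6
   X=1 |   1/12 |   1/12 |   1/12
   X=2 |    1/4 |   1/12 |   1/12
I(X;Y) = 0.0871 bits

Mutual information has multiple equivalent forms:
- I(X;Y) = H(X) - H(X|Y)
- I(X;Y) = H(Y) - H(Y|X)
- I(X;Y) = H(X) + H(Y) - H(X,Y)

Computing all quantities:
H(X) = 1.5546, H(Y) = 1.5546, H(X,Y) = 3.0221
H(X|Y) = 1.4675, H(Y|X) = 1.4675

Verification:
H(X) - H(X|Y) = 1.5546 - 1.4675 = 0.0871
H(Y) - H(Y|X) = 1.5546 - 1.4675 = 0.0871
H(X) + H(Y) - H(X,Y) = 1.5546 + 1.5546 - 3.0221 = 0.0871

All forms give I(X;Y) = 0.0871 bits. ✓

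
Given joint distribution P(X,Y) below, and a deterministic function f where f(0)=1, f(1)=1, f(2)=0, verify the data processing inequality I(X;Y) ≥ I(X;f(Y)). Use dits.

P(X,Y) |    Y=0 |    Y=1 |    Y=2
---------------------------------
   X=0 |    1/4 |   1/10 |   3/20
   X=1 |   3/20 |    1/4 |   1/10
I(X;Y) = 0.0221, I(X;f(Y)) = 0.0029, inequality holds: 0.0221 ≥ 0.0029

Data Processing Inequality: For any Markov chain X → Y → Z, we have I(X;Y) ≥ I(X;Z).

Here Z = f(Y) is a deterministic function of Y, forming X → Y → Z.

Original I(X;Y) = 0.0221 dits

After applying f:
P(X,Z) where Z=f(Y):
- P(X,Z=0) = P(X,Y=2)
- P(X,Z=1) = P(X,Y=0) + P(X,Y=1)

I(X;Z) = I(X;f(Y)) = 0.0029 dits

Verification: 0.0221 ≥ 0.0029 ✓

Information cannot be created by processing; the function f can only lose information about X.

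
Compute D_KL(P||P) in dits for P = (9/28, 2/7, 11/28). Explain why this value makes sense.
0.0000 dits

KL divergence satisfies the Gibbs inequality: D_KL(P||Q) ≥ 0 for all distributions P, Q.

D_KL(P||Q) = Σ p(x) log(p(x)/q(x))
Each term is p(x) × log_10(p(x)/p(x)) = p(x) × log_10(1) = 0, so the sum is 0.
D_KL(P||Q) = 0.0000 dits

When P = Q, the KL divergence is exactly 0, as there is no 'divergence' between identical distributions.

This non-negativity is a fundamental property: relative entropy cannot be negative because it measures how different Q is from P.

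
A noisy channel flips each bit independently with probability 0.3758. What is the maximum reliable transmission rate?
0.0450 bits

For a binary symmetric channel (BSC) with error probability p:
Capacity C = 1 - H(p) bits per symbol

where H(p) = -p log₂(p) - (1-p) log₂(1-p) is the binary entropy function.

H(0.3758) = 0.9550 bits
C = 1 - 0.9550 = 0.0450 bits per symbol

This means we can reliably transmit up to 0.0450 bits of information per channel use.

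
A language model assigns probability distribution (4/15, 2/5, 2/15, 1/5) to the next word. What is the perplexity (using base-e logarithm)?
3.7044

Perplexity is e^H (or exp(H) for natural log).

First, H = -Σ p log p = 1.3095 nats
Perplexity = e^1.3095 = 3.7044

Interpretation: The model's uncertainty is equivalent to choosing uniformly among 3.7 options.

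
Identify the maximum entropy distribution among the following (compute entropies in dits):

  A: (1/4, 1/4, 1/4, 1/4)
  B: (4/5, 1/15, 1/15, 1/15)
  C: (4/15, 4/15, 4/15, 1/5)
A

For a discrete distribution over n outcomes, entropy is maximized by the uniform distribution.

Computing entropies:
H(A) = 0.6021 dits
H(B) = 0.3127 dits
H(C) = 0.5990 dits

The uniform distribution (where all probabilities equal 1/4) achieves the maximum entropy of log_10(4) = 0.6021 dits.

Distribution A has the highest entropy.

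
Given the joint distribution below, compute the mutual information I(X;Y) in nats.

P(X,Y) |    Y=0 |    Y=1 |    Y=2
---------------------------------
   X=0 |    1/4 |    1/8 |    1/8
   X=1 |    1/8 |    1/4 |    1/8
0.0425 nats

Mutual information: I(X;Y) = H(X) + H(Y) - H(X,Y)

Marginals:
P(X) = (1/2, 1/2), H(X) = 0.6931 nats
P(Y) = (3/8, 3/8, 1/4), H(Y) = 1.0822 nats

Joint entropy: H(X,Y) = 1.7329 nats

I(X;Y) = 0.6931 + 1.0822 - 1.7329 = 0.0425 nats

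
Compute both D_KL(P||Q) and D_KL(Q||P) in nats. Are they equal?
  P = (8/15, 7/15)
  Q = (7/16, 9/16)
D_KL(P||Q) = 0.0185, D_KL(Q||P) = 0.0184

KL divergence is not symmetric: D_KL(P||Q) ≠ D_KL(Q||P) in general.

D_KL(P||Q) = 0.0185 nats
D_KL(Q||P) = 0.0184 nats

No, they are not equal!

This asymmetry is why KL divergence is not a true distance metric.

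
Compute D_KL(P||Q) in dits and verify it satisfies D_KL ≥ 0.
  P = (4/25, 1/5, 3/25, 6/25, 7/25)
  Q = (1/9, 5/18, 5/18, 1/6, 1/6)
0.0542 dits

KL divergence satisfies the Gibbs inequality: D_KL(P||Q) ≥ 0 for all distributions P, Q.

D_KL(P||Q) = Σ p(x) log(p(x)/q(x))
Term by term:
  x=0: 4/25 × log_10[(4/25)/(1/9)] = 0.0253
  x=1: 1/5 × log_10[(1/5)/(5/18)] = -0.0285
  x=2: 3/25 × log_10[(3/25)/(5/18)] = -0.0437
  x=3: 6/25 × log_10[(6/25)/(1/6)] = 0.0380
  x=4: 7/25 × log_10[(7/25)/(1/6)] = 0.0631
D_KL(P||Q) = 0.0542 dits

D_KL(P||Q) = 0.0542 ≥ 0 ✓

This non-negativity is a fundamental property: relative entropy cannot be negative because it measures how different Q is from P.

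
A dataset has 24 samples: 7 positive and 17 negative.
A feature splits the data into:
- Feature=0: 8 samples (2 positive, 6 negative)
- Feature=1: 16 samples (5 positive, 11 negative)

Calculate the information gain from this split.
0.0031 bits

Information Gain = H(Y) - H(Y|Feature)

Before split:
P(positive) = 7/24 = 0.2917
H(Y) = 0.8709 bits

After split:
Feature=0: H = 0.8113 bits (weight = 8/24)
Feature=1: H = 0.8960 bits (weight = 16/24)
H(Y|Feature) = (8/24)×0.8113 + (16/24)×0.8960 = 0.8678 bits

Information Gain = 0.8709 - 0.8678 = 0.0031 bits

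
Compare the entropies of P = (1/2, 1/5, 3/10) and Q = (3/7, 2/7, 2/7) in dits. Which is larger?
Q

Computing entropies in dits:
H(P) = 0.4472
H(Q) = 0.4686

Distribution Q has higher entropy.

Intuition: The distribution closer to uniform (more spread out) has higher entropy.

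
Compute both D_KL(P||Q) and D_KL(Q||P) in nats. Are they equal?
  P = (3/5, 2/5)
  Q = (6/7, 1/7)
D_KL(P||Q) = 0.1978, D_KL(Q||P) = 0.1586

KL divergence is not symmetric: D_KL(P||Q) ≠ D_KL(Q||P) in general.

D_KL(P||Q) = 0.1978 nats
D_KL(Q||P) = 0.1586 nats

No, they are not equal!

This asymmetry is why KL divergence is not a true distance metric.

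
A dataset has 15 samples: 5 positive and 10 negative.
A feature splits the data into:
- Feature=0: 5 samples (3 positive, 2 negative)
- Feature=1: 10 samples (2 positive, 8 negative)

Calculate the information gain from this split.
0.1134 bits

Information Gain = H(Y) - H(Y|Feature)

Before split:
P(positive) = 5/15 = 0.3333
H(Y) = 0.9183 bits

After split:
Feature=0: H = 0.9710 bits (weight = 5/15)
Feature=1: H = 0.7219 bits (weight = 10/15)
H(Y|Feature) = (5/15)×0.9710 + (10/15)×0.7219 = 0.8049 bits

Information Gain = 0.9183 - 0.8049 = 0.1134 bits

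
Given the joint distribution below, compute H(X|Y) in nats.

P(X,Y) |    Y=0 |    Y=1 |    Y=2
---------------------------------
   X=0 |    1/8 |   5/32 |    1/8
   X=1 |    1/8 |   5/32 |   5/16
0.6516 nats

Using the chain rule: H(X|Y) = H(X,Y) - H(Y)

First, compute H(X,Y) = 1.7234 nats

Marginal P(Y) = (1/4, 5/16, 7/16)
H(Y) = 1.0717 nats

H(X|Y) = H(X,Y) - H(Y) = 1.7234 - 1.0717 = 0.6516 nats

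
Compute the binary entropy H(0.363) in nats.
0.6551 nats

The binary entropy function is:
H(p) = -p log(p) - (1-p) log(1-p)

H(0.363) = -0.363 × log_e(0.363) - 0.637 × log_e(0.637)
H(0.363) = 0.6551 nats

Note: Binary entropy is maximized at p=0.5 (H=1 bit) and minimized at p=0 or p=1 (H=0).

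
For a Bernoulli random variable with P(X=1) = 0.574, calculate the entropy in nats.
0.6822 nats

The binary entropy function is:
H(p) = -p log(p) - (1-p) log(1-p)

H(0.574) = -0.574 × log_e(0.574) - 0.426 × log_e(0.426)
H(0.574) = 0.6822 nats

Note: Binary entropy is maximized at p=0.5 (H=1 bit) and minimized at p=0 or p=1 (H=0).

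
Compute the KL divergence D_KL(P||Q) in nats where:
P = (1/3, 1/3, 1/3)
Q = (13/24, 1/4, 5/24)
0.0907 nats

KL divergence: D_KL(P||Q) = Σ p(x) log(p(x)/q(x))

Computing term by term:
  x=0: 1/3 × log_e[(1/3)/(13/24)] = 1/3 × -0.4855 = -0.1618
  x=1: 1/3 × log_e[(1/3)/(1/4)] = 1/3 × 0.2877 = 0.0959
  x=2: 1/3 × log_e[(1/3)/(5/24)] = 1/3 × 0.4700 = 0.1567

D_KL(P||Q) = 0.0907 nats

Note: KL divergence is always non-negative and equals 0 iff P = Q.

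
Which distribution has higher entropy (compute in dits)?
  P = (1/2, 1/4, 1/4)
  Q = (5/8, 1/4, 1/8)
P

Computing entropies in dits:
H(P) = 0.4515
H(Q) = 0.3910

Distribution P has higher entropy.

Intuition: The distribution closer to uniform (more spread out) has higher entropy.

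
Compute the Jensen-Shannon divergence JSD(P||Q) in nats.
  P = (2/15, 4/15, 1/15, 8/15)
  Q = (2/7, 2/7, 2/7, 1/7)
0.1110 nats

Jensen-Shannon divergence is:
JSD(P||Q) = 0.5 × D_KL(P||M) + 0.5 × D_KL(Q||M)
where M = 0.5 × (P + Q) is the mixture distribution.

M = 0.5 × (2/15, 4/15, 1/15, 8/15) + 0.5 × (2/7, 2/7, 2/7, 1/7) = (0.209524, 0.27619, 0.17619, 0.338095)

D_KL(P||M) = 0.1087 nats
D_KL(Q||M) = 0.1134 nats

JSD(P||Q) = 0.5 × 0.1087 + 0.5 × 0.1134 = 0.1110 nats

Unlike KL divergence, JSD is symmetric and bounded: 0 ≤ JSD ≤ log(2).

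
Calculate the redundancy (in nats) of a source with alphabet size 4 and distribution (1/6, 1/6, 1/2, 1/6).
0.1438 nats

Redundancy measures how far a source is from maximum entropy:
R = H_max - H(X)

Maximum entropy for 4 symbols: H_max = log_e(4) = 1.3863 nats
Actual entropy: H(X) = 1.2425 nats
Redundancy: R = 1.3863 - 1.2425 = 0.1438 nats

This redundancy represents potential for compression: the source could be compressed by 0.1438 nats per symbol.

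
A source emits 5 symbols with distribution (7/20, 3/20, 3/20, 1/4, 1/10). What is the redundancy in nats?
0.0960 nats

Redundancy measures how far a source is from maximum entropy:
R = H_max - H(X)

Maximum entropy for 5 symbols: H_max = log_e(5) = 1.6094 nats
Actual entropy: H(X) = 1.5134 nats
Redundancy: R = 1.6094 - 1.5134 = 0.0960 nats

This redundancy represents potential for compression: the source could be compressed by 0.0960 nats per symbol.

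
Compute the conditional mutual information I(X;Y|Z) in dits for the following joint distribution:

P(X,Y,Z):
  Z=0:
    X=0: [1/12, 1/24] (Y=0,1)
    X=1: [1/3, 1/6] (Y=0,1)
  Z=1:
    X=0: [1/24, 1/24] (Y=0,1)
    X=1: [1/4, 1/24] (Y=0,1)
0.0092 dits

Conditional mutual information: I(X;Y|Z) = H(X|Z) + H(Y|Z) - H(X,Y|Z)

H(Z) = 0.2873
H(X,Z) = 0.5094 → H(X|Z) = 0.2221
H(Y,Z) = 0.5464 → H(Y|Z) = 0.2590
H(X,Y,Z) = 0.7592 → H(X,Y|Z) = 0.4719

I(X;Y|Z) = 0.2221 + 0.2590 - 0.4719 = 0.0092 dits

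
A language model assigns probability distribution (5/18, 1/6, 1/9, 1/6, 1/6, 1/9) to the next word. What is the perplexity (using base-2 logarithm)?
5.6972

Perplexity is 2^H (or exp(H) for natural log).

First, H = -Σ p log p = 2.5102 bits
Perplexity = 2^2.5102 = 5.6972

Interpretation: The model's uncertainty is equivalent to choosing uniformly among 5.7 options.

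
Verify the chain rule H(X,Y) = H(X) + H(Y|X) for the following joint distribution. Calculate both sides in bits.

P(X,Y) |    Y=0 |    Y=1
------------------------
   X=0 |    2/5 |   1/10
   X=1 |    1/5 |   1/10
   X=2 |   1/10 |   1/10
H(X,Y) = 2.3219, H(X) = 1.4855, H(Y|X) = 0.8365 (all in bits)

Chain rule: H(X,Y) = H(X) + H(Y|X)

Left side — joint entropy directly:
H(X,Y) = -Σ p(x,y) log p(x,y) = 2.3219 bits

Right side — compute H(Y|X) from the conditional distributions:
P(X) = (1/2, 3/10, 1/5), so H(X) = 1.4855 bits
H(Y|X) = Σ_x P(X=x) · H(Y|X=x):
  P(Y|X=0) = (4/5, 1/5), H(Y|X=0) = 0.7219, weight P(X=0) = 1/2
  P(Y|X=1) = (2/3, 1/3), H(Y|X=1) = 0.9183, weight P(X=1) = 3/10
  P(Y|X=2) = (1/2, 1/2), H(Y|X=2) = 1.0000, weight P(X=2) = 1/5
H(Y|X) = 0.8365 bits

H(X) + H(Y|X) = 1.4855 + 0.8365 = 2.3219 bits

Both sides equal 2.3219 bits. ✓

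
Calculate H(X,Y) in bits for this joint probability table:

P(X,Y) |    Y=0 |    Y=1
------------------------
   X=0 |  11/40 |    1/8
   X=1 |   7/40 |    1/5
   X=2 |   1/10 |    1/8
2.4988 bits

Joint entropy is H(X,Y) = -Σ_{x,y} p(x,y) log p(x,y).

Summing over all non-zero entries:
H(X,Y) = -[11/40·log_2(11/40) + 1/8·log_2(1/8) + 7/40·log_2(7/40) + 1/5·log_2(1/5) + 1/10·log_2(1/10) + 1/8·log_2(1/8)]
H(X,Y) = 2.4988 bits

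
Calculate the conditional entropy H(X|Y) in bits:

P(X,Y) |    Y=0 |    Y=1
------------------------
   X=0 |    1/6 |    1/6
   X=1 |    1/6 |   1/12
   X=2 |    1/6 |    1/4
1.5221 bits

Using the chain rule: H(X|Y) = H(X,Y) - H(Y)

First, compute H(X,Y) = 2.5221 bits

Marginal P(Y) = (1/2, 1/2)
H(Y) = 1.0000 bits

H(X|Y) = H(X,Y) - H(Y) = 2.5221 - 1.0000 = 1.5221 bits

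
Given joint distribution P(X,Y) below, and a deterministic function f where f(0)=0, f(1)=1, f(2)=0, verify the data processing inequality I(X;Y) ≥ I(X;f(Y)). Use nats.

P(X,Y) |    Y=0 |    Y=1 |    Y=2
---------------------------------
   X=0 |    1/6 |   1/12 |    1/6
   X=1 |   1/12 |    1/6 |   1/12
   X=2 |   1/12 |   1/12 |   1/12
I(X;Y) = 0.0378, I(X;f(Y)) = 0.0378, inequality holds: 0.0378 ≥ 0.0378

Data Processing Inequality: For any Markov chain X → Y → Z, we have I(X;Y) ≥ I(X;Z).

Here Z = f(Y) is a deterministic function of Y, forming X → Y → Z.

Original I(X;Y) = 0.0378 nats

After applying f:
P(X,Z) where Z=f(Y):
- P(X,Z=0) = P(X,Y=0) + P(X,Y=2)
- P(X,Z=1) = P(X,Y=1)

I(X;Z) = I(X;f(Y)) = 0.0378 nats

Verification: 0.0378 ≥ 0.0378 ✓

Information cannot be created by processing; the function f can only lose information about X.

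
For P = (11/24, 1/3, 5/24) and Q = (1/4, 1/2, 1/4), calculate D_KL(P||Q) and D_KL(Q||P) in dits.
D_KL(P||Q) = 0.0455, D_KL(Q||P) = 0.0420

KL divergence is not symmetric: D_KL(P||Q) ≠ D_KL(Q||P) in general.

D_KL(P||Q) = 0.0455 dits
D_KL(Q||P) = 0.0420 dits

No, they are not equal!

This asymmetry is why KL divergence is not a true distance metric.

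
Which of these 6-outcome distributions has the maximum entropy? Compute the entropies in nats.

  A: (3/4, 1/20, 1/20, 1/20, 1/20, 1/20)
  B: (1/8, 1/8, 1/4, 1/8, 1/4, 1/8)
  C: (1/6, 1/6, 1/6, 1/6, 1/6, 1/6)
C

For a discrete distribution over n outcomes, entropy is maximized by the uniform distribution.

Computing entropies:
H(A) = 0.9647 nats
H(B) = 1.7329 nats
H(C) = 1.7918 nats

The uniform distribution (where all probabilities equal 1/6) achieves the maximum entropy of log_e(6) = 1.7918 nats.

Distribution C has the highest entropy.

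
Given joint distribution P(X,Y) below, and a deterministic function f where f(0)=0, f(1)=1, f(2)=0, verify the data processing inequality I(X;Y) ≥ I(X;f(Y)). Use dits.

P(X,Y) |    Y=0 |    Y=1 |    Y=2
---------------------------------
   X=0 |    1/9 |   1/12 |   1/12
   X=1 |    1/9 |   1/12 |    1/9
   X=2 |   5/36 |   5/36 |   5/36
I(X;Y) = 0.0013, I(X;f(Y)) = 0.0007, inequality holds: 0.0013 ≥ 0.0007

Data Processing Inequality: For any Markov chain X → Y → Z, we have I(X;Y) ≥ I(X;Z).

Here Z = f(Y) is a deterministic function of Y, forming X → Y → Z.

Original I(X;Y) = 0.0013 dits

After applying f:
P(X,Z) where Z=f(Y):
- P(X,Z=0) = P(X,Y=0) + P(X,Y=2)
- P(X,Z=1) = P(X,Y=1)

I(X;Z) = I(X;f(Y)) = 0.0007 dits

Verification: 0.0013 ≥ 0.0007 ✓

Information cannot be created by processing; the function f can only lose information about X.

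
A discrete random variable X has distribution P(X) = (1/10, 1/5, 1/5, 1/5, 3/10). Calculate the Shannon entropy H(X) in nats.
1.5571 nats

Shannon entropy is H(X) = -Σ p(x) log p(x).

For P = (1/10, 1/5, 1/5, 1/5, 3/10):
H = -1/10 × log_e(1/10) -1/5 × log_e(1/5) -1/5 × log_e(1/5) -1/5 × log_e(1/5) -3/10 × log_e(3/10)
H = 1.5571 nats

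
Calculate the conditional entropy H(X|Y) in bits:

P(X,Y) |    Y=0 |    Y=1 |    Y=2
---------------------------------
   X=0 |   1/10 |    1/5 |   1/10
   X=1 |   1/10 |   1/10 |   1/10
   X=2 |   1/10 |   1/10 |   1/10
1.5510 bits

Using the chain rule: H(X|Y) = H(X,Y) - H(Y)

First, compute H(X,Y) = 3.1219 bits

Marginal P(Y) = (3/10, 2/5, 3/10)
H(Y) = 1.5710 bits

H(X|Y) = H(X,Y) - H(Y) = 3.1219 - 1.5710 = 1.5510 bits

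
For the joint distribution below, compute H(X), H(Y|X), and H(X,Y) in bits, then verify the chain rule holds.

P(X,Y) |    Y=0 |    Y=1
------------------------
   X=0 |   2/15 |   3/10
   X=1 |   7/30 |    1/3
H(X,Y) = 1.9269, H(X) = 0.9871, H(Y|X) = 0.9397 (all in bits)

Chain rule: H(X,Y) = H(X) + H(Y|X)

Left side — joint entropy directly:
H(X,Y) = -Σ p(x,y) log p(x,y) = 1.9269 bits

Right side — compute H(Y|X) from the conditional distributions:
P(X) = (13/30, 17/30), so H(X) = 0.9871 bits
H(Y|X) = Σ_x P(X=x) · H(Y|X=x):
  P(Y|X=0) = (4/13, 9/13), H(Y|X=0) = 0.8905, weight P(X=0) = 13/30
  P(Y|X=1) = (7/17, 10/17), H(Y|X=1) = 0.9774, weight P(X=1) = 17/30
H(Y|X) = 0.9397 bits

H(X) + H(Y|X) = 0.9871 + 0.9397 = 1.9269 bits

Both sides equal 1.9269 bits. ✓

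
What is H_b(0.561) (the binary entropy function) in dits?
0.2978 dits

The binary entropy function is:
H(p) = -p log(p) - (1-p) log(1-p)

H(0.561) = -0.561 × log_10(0.561) - 0.439 × log_10(0.439)
H(0.561) = 0.2978 dits

Note: Binary entropy is maximized at p=0.5 (H=1 bit) and minimized at p=0 or p=1 (H=0).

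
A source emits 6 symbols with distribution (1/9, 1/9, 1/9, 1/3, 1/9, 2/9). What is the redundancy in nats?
0.1148 nats

Redundancy measures how far a source is from maximum entropy:
R = H_max - H(X)

Maximum entropy for 6 symbols: H_max = log_e(6) = 1.7918 nats
Actual entropy: H(X) = 1.6770 nats
Redundancy: R = 1.7918 - 1.6770 = 0.1148 nats

This redundancy represents potential for compression: the source could be compressed by 0.1148 nats per symbol.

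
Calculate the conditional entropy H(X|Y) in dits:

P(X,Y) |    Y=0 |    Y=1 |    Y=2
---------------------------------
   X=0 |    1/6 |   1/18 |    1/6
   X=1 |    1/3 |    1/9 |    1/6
0.2846 dits

Using the chain rule: H(X|Y) = H(X,Y) - H(Y)

First, compute H(X,Y) = 0.7239 dits

Marginal P(Y) = (1/2, 1/6, 1/3)
H(Y) = 0.4392 dits

H(X|Y) = H(X,Y) - H(Y) = 0.7239 - 0.4392 = 0.2846 dits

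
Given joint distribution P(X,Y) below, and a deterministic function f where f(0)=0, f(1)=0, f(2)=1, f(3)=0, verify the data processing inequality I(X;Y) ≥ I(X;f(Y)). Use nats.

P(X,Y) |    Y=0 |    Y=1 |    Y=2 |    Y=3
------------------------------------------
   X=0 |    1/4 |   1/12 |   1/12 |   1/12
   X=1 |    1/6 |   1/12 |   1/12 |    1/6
I(X;Y) = 0.0225, I(X;f(Y)) = 0.0000, inequality holds: 0.0225 ≥ 0.0000

Data Processing Inequality: For any Markov chain X → Y → Z, we have I(X;Y) ≥ I(X;Z).

Here Z = f(Y) is a deterministic function of Y, forming X → Y → Z.

Original I(X;Y) = 0.0225 nats

After applying f:
P(X,Z) where Z=f(Y):
- P(X,Z=0) = P(X,Y=0) + P(X,Y=1) + P(X,Y=3)
- P(X,Z=1) = P(X,Y=2)

I(X;Z) = I(X;f(Y)) = 0.0000 nats

Verification: 0.0225 ≥ 0.0000 ✓

Information cannot be created by processing; the function f can only lose information about X.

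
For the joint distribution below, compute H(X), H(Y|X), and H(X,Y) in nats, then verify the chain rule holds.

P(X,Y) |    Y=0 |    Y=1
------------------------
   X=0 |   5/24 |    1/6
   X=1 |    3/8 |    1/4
H(X,Y) = 1.3398, H(X) = 0.6616, H(Y|X) = 0.6782 (all in nats)

Chain rule: H(X,Y) = H(X) + H(Y|X)

Left side — joint entropy directly:
H(X,Y) = -Σ p(x,y) log p(x,y) = 1.3398 nats

Right side — compute H(Y|X) from the conditional distributions:
P(X) = (3/8, 5/8), so H(X) = 0.6616 nats
H(Y|X) = Σ_x P(X=x) · H(Y|X=x):
  P(Y|X=0) = (5/9, 4/9), H(Y|X=0) = 0.6870, weight P(X=0) = 3/8
  P(Y|X=1) = (3/5, 2/5), H(Y|X=1) = 0.6730, weight P(X=1) = 5/8
H(Y|X) = 0.6782 nats

H(X) + H(Y|X) = 0.6616 + 0.6782 = 1.3398 nats

Both sides equal 1.3398 nats. ✓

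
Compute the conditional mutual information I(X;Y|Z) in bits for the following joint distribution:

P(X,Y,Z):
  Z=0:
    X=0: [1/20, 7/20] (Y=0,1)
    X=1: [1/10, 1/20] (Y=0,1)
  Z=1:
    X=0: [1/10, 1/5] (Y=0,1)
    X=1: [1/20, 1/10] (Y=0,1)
0.1098 bits

Conditional mutual information: I(X;Y|Z) = H(X|Z) + H(Y|Z) - H(X,Y|Z)

H(Z) = 0.9928
H(X,Z) = 1.8710 → H(X|Z) = 0.8782
H(Y,Z) = 1.8710 → H(Y|Z) = 0.8782
H(X,Y,Z) = 2.6394 → H(X,Y|Z) = 1.6466

I(X;Y|Z) = 0.8782 + 0.8782 - 1.6466 = 0.1098 bits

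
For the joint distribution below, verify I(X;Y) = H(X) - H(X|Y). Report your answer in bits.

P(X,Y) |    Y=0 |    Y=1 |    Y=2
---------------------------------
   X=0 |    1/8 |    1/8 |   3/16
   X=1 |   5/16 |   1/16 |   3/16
I(X;Y) = 0.0639 bits

Mutual information has multiple equivalent forms:
- I(X;Y) = H(X) - H(X|Y)
- I(X;Y) = H(Y) - H(Y|X)
- I(X;Y) = H(X) + H(Y) - H(X,Y)

Computing all quantities:
H(X) = 0.9887, H(Y) = 1.5052, H(X,Y) = 2.4300
H(X|Y) = 0.9248, H(Y|X) = 1.4413

Verification:
H(X) - H(X|Y) = 0.9887 - 0.9248 = 0.0639
H(Y) - H(Y|X) = 1.5052 - 1.4413 = 0.0639
H(X) + H(Y) - H(X,Y) = 0.9887 + 1.5052 - 2.4300 = 0.0639

All forms give I(X;Y) = 0.0639 bits. ✓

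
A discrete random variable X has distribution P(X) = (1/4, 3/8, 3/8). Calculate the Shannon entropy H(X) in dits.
0.4700 dits

Shannon entropy is H(X) = -Σ p(x) log p(x).

For P = (1/4, 3/8, 3/8):
H = -1/4 × log_10(1/4) -3/8 × log_10(3/8) -3/8 × log_10(3/8)
H = 0.4700 dits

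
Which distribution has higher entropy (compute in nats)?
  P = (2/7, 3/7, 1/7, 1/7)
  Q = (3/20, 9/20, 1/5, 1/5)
Q

Computing entropies in nats:
H(P) = 1.2770
H(Q) = 1.2877

Distribution Q has higher entropy.

Intuition: The distribution closer to uniform (more spread out) has higher entropy.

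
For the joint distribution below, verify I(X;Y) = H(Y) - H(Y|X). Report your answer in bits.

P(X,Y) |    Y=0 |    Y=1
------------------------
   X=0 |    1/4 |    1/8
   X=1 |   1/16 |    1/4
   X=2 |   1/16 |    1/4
I(X;Y) = 0.1589 bits

Mutual information has multiple equivalent forms:
- I(X;Y) = H(X) - H(X|Y)
- I(X;Y) = H(Y) - H(Y|X)
- I(X;Y) = H(X) + H(Y) - H(X,Y)

Computing all quantities:
H(X) = 1.5794, H(Y) = 0.9544, H(X,Y) = 2.3750
H(X|Y) = 1.4206, H(Y|X) = 0.7956

Verification:
H(X) - H(X|Y) = 1.5794 - 1.4206 = 0.1589
H(Y) - H(Y|X) = 0.9544 - 0.7956 = 0.1589
H(X) + H(Y) - H(X,Y) = 1.5794 + 0.9544 - 2.3750 = 0.1589

All forms give I(X;Y) = 0.1589 bits. ✓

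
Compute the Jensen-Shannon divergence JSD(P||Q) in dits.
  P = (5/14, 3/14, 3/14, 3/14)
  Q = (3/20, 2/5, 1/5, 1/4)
0.0160 dits

Jensen-Shannon divergence is:
JSD(P||Q) = 0.5 × D_KL(P||M) + 0.5 × D_KL(Q||M)
where M = 0.5 × (P + Q) is the mixture distribution.

M = 0.5 × (5/14, 3/14, 3/14, 3/14) + 0.5 × (3/20, 2/5, 1/5, 1/4) = (0.253571, 0.307143, 0.207143, 0.232143)

D_KL(P||M) = 0.0153 dits
D_KL(Q||M) = 0.0167 dits

JSD(P||Q) = 0.5 × 0.0153 + 0.5 × 0.0167 = 0.0160 dits

Unlike KL divergence, JSD is symmetric and bounded: 0 ≤ JSD ≤ log(2).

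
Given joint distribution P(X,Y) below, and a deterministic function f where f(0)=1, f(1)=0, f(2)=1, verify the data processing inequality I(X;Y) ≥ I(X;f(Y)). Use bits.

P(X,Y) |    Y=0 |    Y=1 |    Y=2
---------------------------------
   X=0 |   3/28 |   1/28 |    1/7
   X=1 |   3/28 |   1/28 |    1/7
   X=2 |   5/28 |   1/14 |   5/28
I(X;Y) = 0.0056, I(X;f(Y)) = 0.0025, inequality holds: 0.0056 ≥ 0.0025

Data Processing Inequality: For any Markov chain X → Y → Z, we have I(X;Y) ≥ I(X;Z).

Here Z = f(Y) is a deterministic function of Y, forming X → Y → Z.

Original I(X;Y) = 0.0056 bits

After applying f:
P(X,Z) where Z=f(Y):
- P(X,Z=0) = P(X,Y=1)
- P(X,Z=1) = P(X,Y=0) + P(X,Y=2)

I(X;Z) = I(X;f(Y)) = 0.0025 bits

Verification: 0.0056 ≥ 0.0025 ✓

Information cannot be created by processing; the function f can only lose information about X.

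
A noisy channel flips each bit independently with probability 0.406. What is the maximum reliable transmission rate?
0.0256 bits

For a binary symmetric channel (BSC) with error probability p:
Capacity C = 1 - H(p) bits per symbol

where H(p) = -p log₂(p) - (1-p) log₂(1-p) is the binary entropy function.

H(0.406) = 0.9744 bits
C = 1 - 0.9744 = 0.0256 bits per symbol

This means we can reliably transmit up to 0.0256 bits of information per channel use.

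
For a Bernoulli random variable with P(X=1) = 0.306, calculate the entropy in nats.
0.6159 nats

The binary entropy function is:
H(p) = -p log(p) - (1-p) log(1-p)

H(0.306) = -0.306 × log_e(0.306) - 0.694 × log_e(0.694)
H(0.306) = 0.6159 nats

Note: Binary entropy is maximized at p=0.5 (H=1 bit) and minimized at p=0 or p=1 (H=0).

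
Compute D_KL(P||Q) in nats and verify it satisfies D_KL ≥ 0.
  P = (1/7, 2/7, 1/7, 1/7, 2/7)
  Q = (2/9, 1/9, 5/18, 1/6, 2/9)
0.1615 nats

KL divergence satisfies the Gibbs inequality: D_KL(P||Q) ≥ 0 for all distributions P, Q.

D_KL(P||Q) = Σ p(x) log(p(x)/q(x))
Term by term:
  x=0: 1/7 × log_e[(1/7)/(2/9)] = -0.0631
  x=1: 2/7 × log_e[(2/7)/(1/9)] = 0.2698
  x=2: 1/7 × log_e[(1/7)/(5/18)] = -0.0950
  x=3: 1/7 × log_e[(1/7)/(1/6)] = -0.0220
  x=4: 2/7 × log_e[(2/7)/(2/9)] = 0.0718
D_KL(P||Q) = 0.1615 nats

D_KL(P||Q) = 0.1615 ≥ 0 ✓

This non-negativity is a fundamental property: relative entropy cannot be negative because it measures how different Q is from P.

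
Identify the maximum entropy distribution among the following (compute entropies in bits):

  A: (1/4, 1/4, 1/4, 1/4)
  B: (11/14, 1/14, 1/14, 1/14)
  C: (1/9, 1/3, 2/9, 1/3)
A

For a discrete distribution over n outcomes, entropy is maximized by the uniform distribution.

Computing entropies:
H(A) = 2.0000 bits
H(B) = 1.0892 bits
H(C) = 1.8911 bits

The uniform distribution (where all probabilities equal 1/4) achieves the maximum entropy of log_2(4) = 2.0000 bits.

Distribution A has the highest entropy.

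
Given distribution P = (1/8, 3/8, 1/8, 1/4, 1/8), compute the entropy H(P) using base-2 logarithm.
2.1556 bits

Shannon entropy is H(X) = -Σ p(x) log p(x).

For P = (1/8, 3/8, 1/8, 1/4, 1/8):
H = -1/8 × log_2(1/8) -3/8 × log_2(3/8) -1/8 × log_2(1/8) -1/4 × log_2(1/4) -1/8 × log_2(1/8)
H = 2.1556 bits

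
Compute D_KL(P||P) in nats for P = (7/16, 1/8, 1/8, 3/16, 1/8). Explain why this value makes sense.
0.0000 nats

KL divergence satisfies the Gibbs inequality: D_KL(P||Q) ≥ 0 for all distributions P, Q.

D_KL(P||Q) = Σ p(x) log(p(x)/q(x))
Each term is p(x) × log_e(p(x)/p(x)) = p(x) × log_e(1) = 0, so the sum is 0.
D_KL(P||Q) = 0.0000 nats

When P = Q, the KL divergence is exactly 0, as there is no 'divergence' between identical distributions.

This non-negativity is a fundamental property: relative entropy cannot be negative because it measures how different Q is from P.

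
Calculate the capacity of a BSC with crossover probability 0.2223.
0.2357 bits

For a binary symmetric channel (BSC) with error probability p:
Capacity C = 1 - H(p) bits per symbol

where H(p) = -p log₂(p) - (1-p) log₂(1-p) is the binary entropy function.

H(0.2223) = 0.7643 bits
C = 1 - 0.7643 = 0.2357 bits per symbol

This means we can reliably transmit up to 0.2357 bits of information per channel use.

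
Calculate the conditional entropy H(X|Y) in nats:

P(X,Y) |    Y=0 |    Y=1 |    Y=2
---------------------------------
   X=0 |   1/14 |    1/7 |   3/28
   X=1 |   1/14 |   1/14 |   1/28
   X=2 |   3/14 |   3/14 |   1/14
0.9896 nats

Using the chain rule: H(X|Y) = H(X,Y) - H(Y)

First, compute H(X,Y) = 2.0505 nats

Marginal P(Y) = (5/14, 3/7, 3/14)
H(Y) = 1.0609 nats

H(X|Y) = H(X,Y) - H(Y) = 2.0505 - 1.0609 = 0.9896 nats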